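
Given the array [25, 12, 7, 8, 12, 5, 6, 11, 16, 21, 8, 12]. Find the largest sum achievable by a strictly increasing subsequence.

Let S[i] be the best sum of a strictly increasing subsequence ending at i:
i:      1  2  3  4  5  6  7  8  9 10 11 12
a[i]:  25 12  7  8 12  5  6 11 16 21  8 12
S:     25 12  7 15 27  5 11 26 43 64 19 38
Maximum is 64 (e.g. 7 + 8 + 12 + 16 + 21).

64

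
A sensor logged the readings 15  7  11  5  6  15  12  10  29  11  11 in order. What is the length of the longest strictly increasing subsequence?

4

Let dp[i] be the length of the longest such subsequence ending at index i:
i:      1  2  3  4  5  6  7  8  9 10 11
a[i]:  15  7 11  5  6 15 12 10 29 11 11
dp:     1  1  2  1  2  3  3  3  4  4  4
Maximum dp value is 4.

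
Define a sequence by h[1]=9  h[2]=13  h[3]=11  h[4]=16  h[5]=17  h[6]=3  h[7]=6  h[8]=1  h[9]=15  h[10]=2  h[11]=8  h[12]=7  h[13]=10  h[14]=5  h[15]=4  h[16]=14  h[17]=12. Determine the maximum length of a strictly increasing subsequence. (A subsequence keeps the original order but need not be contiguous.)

5

Let dp[i] be the length of the longest such subsequence ending at index i:
i:      1  2  3  4  5  6  7  8  9 10 11 12 13 14 15 16 17
h[i]:   9 13 11 16 17  3  6  1 15  2  8  7 10  5  4 14 12
dp:     1  2  2  3  4  1  2  1  3  2  3  3  4  3  3  5  5
Maximum dp value is 5.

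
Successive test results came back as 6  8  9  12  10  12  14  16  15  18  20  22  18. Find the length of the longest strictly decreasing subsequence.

2

Negate each value so 'decreasing' becomes 'increasing', then run patience tails on the negated sequence:
-6 → extends → [-6]
-8 → replaces -6 → [-8]
-9 → replaces -8 → [-9]
-12 → replaces -9 → [-12]
-10 → extends → [-12, -10]
-12 → already a tail → [-12, -10]
-14 → replaces -12 → [-14, -10]
-16 → replaces -14 → [-16, -10]
-15 → replaces -10 → [-16, -15]
-18 → replaces -16 → [-18, -15]
-20 → replaces -18 → [-20, -15]
-22 → replaces -20 → [-22, -15]
-18 → replaces -15 → [-22, -18]
Two tails, so the longest strictly decreasing subsequence of the original has length 2.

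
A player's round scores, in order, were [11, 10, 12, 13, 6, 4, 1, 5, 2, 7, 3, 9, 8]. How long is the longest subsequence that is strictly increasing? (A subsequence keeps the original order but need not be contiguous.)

4

Track the smallest tail for each achievable length (strict):
11 → extends → [11]
10 → replaces 11 → [10]
12 → extends → [10, 12]
13 → extends → [10, 12, 13]
6 → replaces 10 → [6, 12, 13]
4 → replaces 6 → [4, 12, 13]
1 → replaces 4 → [1, 12, 13]
5 → replaces 12 → [1, 5, 13]
2 → replaces 5 → [1, 2, 13]
7 → replaces 13 → [1, 2, 7]
3 → replaces 7 → [1, 2, 3]
9 → extends → [1, 2, 3, 9]
8 → replaces 9 → [1, 2, 3, 8]
Four tails, so the longest strictly increasing subsequence has length 4 (e.g. 4, 5, 7, 9).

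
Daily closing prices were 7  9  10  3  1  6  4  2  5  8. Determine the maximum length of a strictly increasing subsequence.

4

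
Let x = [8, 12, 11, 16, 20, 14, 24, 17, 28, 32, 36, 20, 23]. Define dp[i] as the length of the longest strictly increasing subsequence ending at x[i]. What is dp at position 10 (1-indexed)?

7

dp[i] = 1 + max{dp[j] : j<i, x[j]<x[i]} (or 1 if no such j):
i:      1  2  3  4  5  6  7  8  9 10 11 12 13
x[i]:   8 12 11 16 20 14 24 17 28 32 36 20 23
dp:     1  2  2  3  4  3  5  4  6  7  8  5  6
At index 10 the value is 7.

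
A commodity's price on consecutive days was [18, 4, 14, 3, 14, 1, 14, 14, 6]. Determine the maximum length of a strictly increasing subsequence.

2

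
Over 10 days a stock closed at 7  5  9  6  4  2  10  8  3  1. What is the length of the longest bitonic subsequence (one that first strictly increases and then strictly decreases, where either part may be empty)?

6

inc[i] = longest strictly increasing subsequence ending at i; dec[i] = longest strictly decreasing subsequence starting at i:
i:      1  2  3  4  5  6  7  8  9 10
a[i]:   7  5  9  6  4  2 10  8  3  1
inc:    1  1  2  2  1  1  3  3  2  1
dec:    5  4  5  4  3  2  4  3  2  1
Best peak at i=3 (value 9): inc=2, dec=5, length 2+5−1 = 6.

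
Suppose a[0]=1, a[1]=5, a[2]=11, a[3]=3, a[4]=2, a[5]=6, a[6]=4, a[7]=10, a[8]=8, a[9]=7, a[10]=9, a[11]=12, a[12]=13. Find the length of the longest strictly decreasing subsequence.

Negate each value so 'decreasing' becomes 'increasing', then run patience tails on the negated sequence:
-1 → extends → [-1]
-5 → replaces -1 → [-5]
-11 → replaces -5 → [-11]
-3 → extends → [-11, -3]
-2 → extends → [-11, -3, -2]
-6 → replaces -3 → [-11, -6, -2]
-4 → replaces -2 → [-11, -6, -4]
-10 → replaces -6 → [-11, -10, -4]
-8 → replaces -4 → [-11, -10, -8]
-7 → extends → [-11, -10, -8, -7]
-9 → replaces -8 → [-11, -10, -9, -7]
-12 → replaces -11 → [-12, -10, -9, -7]
-13 → replaces -12 → [-13, -10, -9, -7]
Four tails, so the longest strictly decreasing subsequence of the original has length 4.

4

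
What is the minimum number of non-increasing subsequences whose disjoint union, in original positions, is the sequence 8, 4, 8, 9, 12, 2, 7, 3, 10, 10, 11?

Place each on the leftmost legal pile:
8 → new pile 1 (tops now [8])
4 → pile 1 (tops now [4])
8 → new pile 2 (tops now [4, 8])
9 → new pile 3 (tops now [4, 8, 9])
12 → new pile 4 (tops now [4, 8, 9, 12])
2 → pile 1 (tops now [2, 8, 9, 12])
7 → pile 2 (tops now [2, 7, 9, 12])
3 → pile 2 (tops now [2, 3, 9, 12])
10 → pile 4 (tops now [2, 3, 9, 10])
10 → pile 4 (tops now [2, 3, 9, 10])
11 → new pile 5 (tops now [2, 3, 9, 10, 11])
Five piles.

5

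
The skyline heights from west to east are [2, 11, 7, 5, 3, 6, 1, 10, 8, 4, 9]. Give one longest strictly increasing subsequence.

Patience tails give the LIS length; then backtrack through the dp parents:
2 → extends → [2]
11 → extends → [2, 11]
7 → replaces 11 → [2, 7]
5 → replaces 7 → [2, 5]
3 → replaces 5 → [2, 3]
6 → extends → [2, 3, 6]
1 → replaces 2 → [1, 3, 6]
10 → extends → [1, 3, 6, 10]
8 → replaces 10 → [1, 3, 6, 8]
4 → replaces 6 → [1, 3, 4, 8]
9 → extends → [1, 3, 4, 8, 9]
Length 5; one witness is 2, 5, 6, 8, 9.

2, 5, 6, 8, 9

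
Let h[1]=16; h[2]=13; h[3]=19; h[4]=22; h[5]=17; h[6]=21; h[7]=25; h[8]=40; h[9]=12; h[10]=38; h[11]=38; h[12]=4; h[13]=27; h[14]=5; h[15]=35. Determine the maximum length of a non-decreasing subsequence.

Let dp[i] be the length of the longest such subsequence ending at index i:
i:      1  2  3  4  5  6  7  8  9 10 11 12 13 14 15
h[i]:  16 13 19 22 17 21 25 40 12 38 38  4 27  5 35
dp:     1  1  2  3  2  3  4  5  1  5  6  1  5  2  6
Maximum dp value is 6.

6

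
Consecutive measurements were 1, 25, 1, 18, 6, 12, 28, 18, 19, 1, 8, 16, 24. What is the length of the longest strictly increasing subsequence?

6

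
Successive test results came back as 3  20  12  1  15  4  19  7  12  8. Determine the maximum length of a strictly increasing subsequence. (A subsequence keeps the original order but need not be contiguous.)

4

Track the smallest tail for each achievable length (strict):
3 → extends → [3]
20 → extends → [3, 20]
12 → replaces 20 → [3, 12]
1 → replaces 3 → [1, 12]
15 → extends → [1, 12, 15]
4 → replaces 12 → [1, 4, 15]
19 → extends → [1, 4, 15, 19]
7 → replaces 15 → [1, 4, 7, 19]
12 → replaces 19 → [1, 4, 7, 12]
8 → replaces 12 → [1, 4, 7, 8]
Four tails, so the longest strictly increasing subsequence has length 4 (e.g. 3, 12, 15, 19).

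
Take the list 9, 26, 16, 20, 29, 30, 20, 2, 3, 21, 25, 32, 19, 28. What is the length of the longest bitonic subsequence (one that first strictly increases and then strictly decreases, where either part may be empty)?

7

inc[i] = longest strictly increasing subsequence ending at i; dec[i] = longest strictly decreasing subsequence starting at i:
i:      1  2  3  4  5  6  7  8  9 10 11 12 13 14
a[i]:   9 26 16 20 29 30 20  2  3 21 25 32 19 28
inc:    1  2  2  3  4  5  3  1  2  4  5  6  3  6
dec:    2  3  2  2  3  3  2  1  1  2  2  2  1  1
Best peak at i=6 (value 30): inc=5, dec=3, length 5+3−1 = 7.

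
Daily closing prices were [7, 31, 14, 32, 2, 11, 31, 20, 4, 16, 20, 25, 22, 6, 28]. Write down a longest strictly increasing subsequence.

Patience tails give the LIS length; then backtrack through the dp parents:
7 → extends → [7]
31 → extends → [7, 31]
14 → replaces 31 → [7, 14]
32 → extends → [7, 14, 32]
2 → replaces 7 → [2, 14, 32]
11 → replaces 14 → [2, 11, 32]
31 → replaces 32 → [2, 11, 31]
20 → replaces 31 → [2, 11, 20]
4 → replaces 11 → [2, 4, 20]
16 → replaces 20 → [2, 4, 16]
20 → extends → [2, 4, 16, 20]
25 → extends → [2, 4, 16, 20, 25]
22 → replaces 25 → [2, 4, 16, 20, 22]
6 → replaces 16 → [2, 4, 6, 20, 22]
28 → extends → [2, 4, 6, 20, 22, 28]
Length 6; one witness is 7, 14, 16, 20, 25, 28.

7, 14, 16, 20, 25, 28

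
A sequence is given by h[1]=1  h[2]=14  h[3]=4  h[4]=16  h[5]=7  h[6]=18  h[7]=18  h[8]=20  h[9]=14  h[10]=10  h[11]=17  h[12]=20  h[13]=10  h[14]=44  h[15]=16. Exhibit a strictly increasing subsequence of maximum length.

Patience tails give the LIS length; then backtrack through the dp parents:
1 → extends → [1]
14 → extends → [1, 14]
4 → replaces 14 → [1, 4]
16 → extends → [1, 4, 16]
7 → replaces 16 → [1, 4, 7]
18 → extends → [1, 4, 7, 18]
18 → already a tail → [1, 4, 7, 18]
20 → extends → [1, 4, 7, 18, 20]
14 → replaces 18 → [1, 4, 7, 14, 20]
10 → replaces 14 → [1, 4, 7, 10, 20]
17 → replaces 20 → [1, 4, 7, 10, 17]
20 → extends → [1, 4, 7, 10, 17, 20]
10 → already a tail → [1, 4, 7, 10, 17, 20]
44 → extends → [1, 4, 7, 10, 17, 20, 44]
16 → replaces 17 → [1, 4, 7, 10, 16, 20, 44]
Length 7; one witness is 1, 4, 7, 14, 17, 20, 44.

1, 4, 7, 14, 17, 20, 44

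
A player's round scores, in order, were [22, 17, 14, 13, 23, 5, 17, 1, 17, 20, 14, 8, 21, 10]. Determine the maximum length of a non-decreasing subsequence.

Track the smallest tail for each achievable length (allowing ties):
22 → extends → [22]
17 → replaces 22 → [17]
14 → replaces 17 → [14]
13 → replaces 14 → [13]
23 → extends → [13, 23]
5 → replaces 13 → [5, 23]
17 → replaces 23 → [5, 17]
1 → replaces 5 → [1, 17]
17 → extends → [1, 17, 17]
20 → extends → [1, 17, 17, 20]
14 → replaces 17 → [1, 14, 17, 20]
8 → replaces 14 → [1, 8, 17, 20]
21 → extends → [1, 8, 17, 20, 21]
10 → replaces 17 → [1, 8, 10, 20, 21]
Five tails, so the longest non-decreasing subsequence has length 5 (e.g. 17, 17, 17, 20, 21).

5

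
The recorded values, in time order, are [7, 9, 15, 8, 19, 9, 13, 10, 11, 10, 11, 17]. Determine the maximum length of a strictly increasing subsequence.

6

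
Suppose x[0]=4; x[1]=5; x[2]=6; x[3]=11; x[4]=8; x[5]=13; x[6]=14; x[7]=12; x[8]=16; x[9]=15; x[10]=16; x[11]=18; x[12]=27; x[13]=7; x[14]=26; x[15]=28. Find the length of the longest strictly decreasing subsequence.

Negate each value so 'decreasing' becomes 'increasing', then run patience tails on the negated sequence:
-4 → extends → [-4]
-5 → replaces -4 → [-5]
-6 → replaces -5 → [-6]
-11 → replaces -6 → [-11]
-8 → extends → [-11, -8]
-13 → replaces -11 → [-13, -8]
-14 → replaces -13 → [-14, -8]
-12 → replaces -8 → [-14, -12]
-16 → replaces -14 → [-16, -12]
-15 → replaces -12 → [-16, -15]
-16 → already a tail → [-16, -15]
-18 → replaces -16 → [-18, -15]
-27 → replaces -18 → [-27, -15]
-7 → extends → [-27, -15, -7]
-26 → replaces -15 → [-27, -26, -7]
-28 → replaces -27 → [-28, -26, -7]
Three tails, so the longest strictly decreasing subsequence of the original has length 3.

3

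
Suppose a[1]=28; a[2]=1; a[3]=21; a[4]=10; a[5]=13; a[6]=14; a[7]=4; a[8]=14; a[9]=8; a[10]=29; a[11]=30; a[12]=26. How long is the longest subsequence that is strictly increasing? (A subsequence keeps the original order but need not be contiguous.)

6

Let dp[i] be the length of the longest such subsequence ending at index i:
i:      1  2  3  4  5  6  7  8  9 10 11 12
a[i]:  28  1 21 10 13 14  4 14  8 29 30 26
dp:     1  1  2  2  3  4  2  4  3  5  6  5
Maximum dp value is 6.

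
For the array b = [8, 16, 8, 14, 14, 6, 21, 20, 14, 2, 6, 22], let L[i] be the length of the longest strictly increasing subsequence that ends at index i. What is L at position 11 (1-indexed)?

2

dp[i] = 1 + max{dp[j] : j<i, b[j]<b[i]} (or 1 if no such j):
i:      1  2  3  4  5  6  7  8  9 10 11 12
b[i]:   8 16  8 14 14  6 21 20 14  2  6 22
dp:     1  2  1  2  2  1  3  3  2  1  2  4
At index 11 the value is 2.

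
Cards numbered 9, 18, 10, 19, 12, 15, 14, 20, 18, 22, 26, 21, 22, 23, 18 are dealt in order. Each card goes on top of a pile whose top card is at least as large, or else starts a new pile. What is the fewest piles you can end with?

8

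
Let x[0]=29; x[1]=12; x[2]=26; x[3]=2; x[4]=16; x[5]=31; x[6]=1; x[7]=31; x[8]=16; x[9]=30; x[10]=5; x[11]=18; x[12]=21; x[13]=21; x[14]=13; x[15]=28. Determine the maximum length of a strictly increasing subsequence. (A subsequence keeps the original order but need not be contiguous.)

5

Let dp[i] be the length of the longest such subsequence ending at index i:
i:      0  1  2  3  4  5  6  7  8  9 10 11 12 13 14 15
x[i]:  29 12 26  2 16 31  1 31 16 30  5 18 21 21 13 28
dp:     1  1  2  1  2  3  1  3  2  3  2  3  4  4  3  5
Maximum dp value is 5.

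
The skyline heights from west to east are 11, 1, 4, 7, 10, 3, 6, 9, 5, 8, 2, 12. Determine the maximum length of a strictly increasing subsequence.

5

Track the smallest tail for each achievable length (strict):
11 → extends → [11]
1 → replaces 11 → [1]
4 → extends → [1, 4]
7 → extends → [1, 4, 7]
10 → extends → [1, 4, 7, 10]
3 → replaces 4 → [1, 3, 7, 10]
6 → replaces 7 → [1, 3, 6, 10]
9 → replaces 10 → [1, 3, 6, 9]
5 → replaces 6 → [1, 3, 5, 9]
8 → replaces 9 → [1, 3, 5, 8]
2 → replaces 3 → [1, 2, 5, 8]
12 → extends → [1, 2, 5, 8, 12]
Five tails, so the longest strictly increasing subsequence has length 5 (e.g. 1, 4, 7, 10, 12).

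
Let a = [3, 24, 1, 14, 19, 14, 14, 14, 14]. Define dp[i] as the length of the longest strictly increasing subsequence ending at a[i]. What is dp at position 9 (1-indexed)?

dp[i] = 1 + max{dp[j] : j<i, a[j]<a[i]} (or 1 if no such j):
i:      1  2  3  4  5  6  7  8  9
a[i]:   3 24  1 14 19 14 14 14 14
dp:     1  2  1  2  3  2  2  2  2
At index 9 the value is 2.

2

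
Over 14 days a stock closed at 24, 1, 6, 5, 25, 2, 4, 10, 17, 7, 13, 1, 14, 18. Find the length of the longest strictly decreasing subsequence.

Let dp[i] be the longest strictly decreasing subsequence ending at i:
i:      1  2  3  4  5  6  7  8  9 10 11 12 13 14
a[i]:  24  1  6  5 25  2  4 10 17  7 13  1 14 18
dp:     1  2  2  3  1  4  4  2  2  3  3  5  3  2
Maximum is 5.

5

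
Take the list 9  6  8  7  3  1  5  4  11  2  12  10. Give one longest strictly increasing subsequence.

Patience tails give the LIS length; then backtrack through the dp parents:
9 → extends → [9]
6 → replaces 9 → [6]
8 → extends → [6, 8]
7 → replaces 8 → [6, 7]
3 → replaces 6 → [3, 7]
1 → replaces 3 → [1, 7]
5 → replaces 7 → [1, 5]
4 → replaces 5 → [1, 4]
11 → extends → [1, 4, 11]
2 → replaces 4 → [1, 2, 11]
12 → extends → [1, 2, 11, 12]
10 → replaces 11 → [1, 2, 10, 12]
Length 4; one witness is 6, 8, 11, 12.

6, 8, 11, 12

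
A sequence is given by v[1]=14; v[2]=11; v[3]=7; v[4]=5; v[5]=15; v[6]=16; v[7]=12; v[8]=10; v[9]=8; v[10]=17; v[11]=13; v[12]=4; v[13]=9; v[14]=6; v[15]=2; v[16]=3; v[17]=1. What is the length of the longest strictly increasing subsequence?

Track the smallest tail for each achievable length (strict):
14 → extends → [14]
11 → replaces 14 → [11]
7 → replaces 11 → [7]
5 → replaces 7 → [5]
15 → extends → [5, 15]
16 → extends → [5, 15, 16]
12 → replaces 15 → [5, 12, 16]
10 → replaces 12 → [5, 10, 16]
8 → replaces 10 → [5, 8, 16]
17 → extends → [5, 8, 16, 17]
13 → replaces 16 → [5, 8, 13, 17]
4 → replaces 5 → [4, 8, 13, 17]
9 → replaces 13 → [4, 8, 9, 17]
6 → replaces 8 → [4, 6, 9, 17]
2 → replaces 4 → [2, 6, 9, 17]
3 → replaces 6 → [2, 3, 9, 17]
1 → replaces 2 → [1, 3, 9, 17]
Four tails, so the longest strictly increasing subsequence has length 4 (e.g. 14, 15, 16, 17).

4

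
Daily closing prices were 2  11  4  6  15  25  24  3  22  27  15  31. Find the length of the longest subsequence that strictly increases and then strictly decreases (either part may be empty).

8

inc[i] = longest strictly increasing subsequence ending at i; dec[i] = longest strictly decreasing subsequence starting at i:
i:      1  2  3  4  5  6  7  8  9 10 11 12
a[i]:   2 11  4  6 15 25 24  3 22 27 15 31
inc:    1  2  2  3  4  5  5  2  5  6  4  7
dec:    1  3  2  2  2  4  3  1  2  2  1  1
Best peak at i=6 (value 25): inc=5, dec=4, length 5+4−1 = 8.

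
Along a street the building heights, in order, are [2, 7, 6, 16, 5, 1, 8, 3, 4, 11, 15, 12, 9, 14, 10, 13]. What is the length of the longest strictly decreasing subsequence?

Let dp[i] be the longest strictly decreasing subsequence ending at i:
i:      1  2  3  4  5  6  7  8  9 10 11 12 13 14 15 16
a[i]:   2  7  6 16  5  1  8  3  4 11 15 12  9 14 10 13
dp:     1  1  2  1  3  4  2  4  4  2  2  3  4  3  4  4
Maximum is 4.

4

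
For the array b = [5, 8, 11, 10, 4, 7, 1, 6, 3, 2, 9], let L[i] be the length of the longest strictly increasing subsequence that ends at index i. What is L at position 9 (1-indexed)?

2

dp[i] = 1 + max{dp[j] : j<i, b[j]<b[i]} (or 1 if no such j):
i:      1  2  3  4  5  6  7  8  9 10 11
b[i]:   5  8 11 10  4  7  1  6  3  2  9
dp:     1  2  3  3  1  2  1  2  2  2  3
At index 9 the value is 2.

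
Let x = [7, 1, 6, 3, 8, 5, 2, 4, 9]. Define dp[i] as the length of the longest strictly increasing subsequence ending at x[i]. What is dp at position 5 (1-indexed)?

dp[i] = 1 + max{dp[j] : j<i, x[j]<x[i]} (or 1 if no such j):
i:     1 2 3 4 5 6 7 8 9
x[i]:  7 1 6 3 8 5 2 4 9
dp:    1 1 2 2 3 3 2 3 4
At index 5 the value is 3.

3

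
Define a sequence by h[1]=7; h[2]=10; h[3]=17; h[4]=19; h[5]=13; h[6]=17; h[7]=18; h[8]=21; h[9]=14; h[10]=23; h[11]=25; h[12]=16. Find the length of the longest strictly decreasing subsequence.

Let dp[i] be the longest strictly decreasing subsequence ending at i:
i:      1  2  3  4  5  6  7  8  9 10 11 12
h[i]:   7 10 17 19 13 17 18 21 14 23 25 16
dp:     1  1  1  1  2  2  2  1  3  1  1  3
Maximum is 3.

3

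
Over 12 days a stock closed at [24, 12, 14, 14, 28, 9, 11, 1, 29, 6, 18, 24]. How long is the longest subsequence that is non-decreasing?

5

Track the smallest tail for each achievable length (allowing ties):
24 → extends → [24]
12 → replaces 24 → [12]
14 → extends → [12, 14]
14 → extends → [12, 14, 14]
28 → extends → [12, 14, 14, 28]
9 → replaces 12 → [9, 14, 14, 28]
11 → replaces 14 → [9, 11, 14, 28]
1 → replaces 9 → [1, 11, 14, 28]
29 → extends → [1, 11, 14, 28, 29]
6 → replaces 11 → [1, 6, 14, 28, 29]
18 → replaces 28 → [1, 6, 14, 18, 29]
24 → replaces 29 → [1, 6, 14, 18, 24]
Five tails, so the longest non-decreasing subsequence has length 5 (e.g. 12, 14, 14, 28, 29).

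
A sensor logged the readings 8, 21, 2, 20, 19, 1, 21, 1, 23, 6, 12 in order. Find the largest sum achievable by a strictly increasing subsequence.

72

Let S[i] be the best sum of a strictly increasing subsequence ending at i:
i:      1  2  3  4  5  6  7  8  9 10 11
a[i]:   8 21  2 20 19  1 21  1 23  6 12
S:      8 29  2 28 27  1 49  1 72  8 20
Maximum is 72 (e.g. 8 + 20 + 21 + 23).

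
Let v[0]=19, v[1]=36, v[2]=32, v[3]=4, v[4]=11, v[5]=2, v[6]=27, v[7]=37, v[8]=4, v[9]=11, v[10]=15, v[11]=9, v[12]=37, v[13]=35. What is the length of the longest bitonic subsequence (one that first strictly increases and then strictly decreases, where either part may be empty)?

6

inc[i] = longest strictly increasing subsequence ending at i; dec[i] = longest strictly decreasing subsequence starting at i:
i:      0  1  2  3  4  5  6  7  8  9 10 11 12 13
v[i]:  19 36 32  4 11  2 27 37  4 11 15  9 37 35
inc:    1  2  2  1  2  1  3  4  2  3  4  3  5  5
dec:    3  5  4  2  2  1  3  3  1  2  2  1  2  1
Best peak at i=1 (value 36): inc=2, dec=5, length 2+5−1 = 6.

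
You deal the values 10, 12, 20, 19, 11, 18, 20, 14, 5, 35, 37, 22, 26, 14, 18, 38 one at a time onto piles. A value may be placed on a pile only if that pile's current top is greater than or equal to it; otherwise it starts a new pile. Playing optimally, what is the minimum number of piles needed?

7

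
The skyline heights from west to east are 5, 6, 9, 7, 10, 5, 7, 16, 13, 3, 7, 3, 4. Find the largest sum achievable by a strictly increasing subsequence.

46

Let S[i] be the best sum of a strictly increasing subsequence ending at i:
i:      1  2  3  4  5  6  7  8  9 10 11 12 13
a[i]:   5  6  9  7 10  5  7 16 13  3  7  3  4
S:      5 11 20 18 30  5 18 46 43  3 18  3  7
Maximum is 46 (e.g. 5 + 6 + 9 + 10 + 16).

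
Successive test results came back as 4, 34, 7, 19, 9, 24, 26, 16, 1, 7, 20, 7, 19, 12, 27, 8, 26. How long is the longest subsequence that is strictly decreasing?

6

Negate each value so 'decreasing' becomes 'increasing', then run patience tails on the negated sequence:
-4 → extends → [-4]
-34 → replaces -4 → [-34]
-7 → extends → [-34, -7]
-19 → replaces -7 → [-34, -19]
-9 → extends → [-34, -19, -9]
-24 → replaces -19 → [-34, -24, -9]
-26 → replaces -24 → [-34, -26, -9]
-16 → replaces -9 → [-34, -26, -16]
-1 → extends → [-34, -26, -16, -1]
-7 → replaces -1 → [-34, -26, -16, -7]
-20 → replaces -16 → [-34, -26, -20, -7]
-7 → already a tail → [-34, -26, -20, -7]
-19 → replaces -7 → [-34, -26, -20, -19]
-12 → extends → [-34, -26, -20, -19, -12]
-27 → replaces -26 → [-34, -27, -20, -19, -12]
-8 → extends → [-34, -27, -20, -19, -12, -8]
-26 → replaces -20 → [-34, -27, -26, -19, -12, -8]
Six tails, so the longest strictly decreasing subsequence of the original has length 6.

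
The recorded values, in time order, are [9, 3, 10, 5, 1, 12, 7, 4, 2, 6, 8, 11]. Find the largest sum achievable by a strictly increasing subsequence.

Let S[i] be the best sum of a strictly increasing subsequence ending at i:
i:      1  2  3  4  5  6  7  8  9 10 11 12
a[i]:   9  3 10  5  1 12  7  4  2  6  8 11
S:      9  3 19  8  1 31 15  7  3 14 23 34
Maximum is 34 (e.g. 3 + 5 + 7 + 8 + 11).

34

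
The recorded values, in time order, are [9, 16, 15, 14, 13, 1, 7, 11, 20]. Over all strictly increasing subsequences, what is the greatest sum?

Let S[i] be the best sum of a strictly increasing subsequence ending at i:
i:      1  2  3  4  5  6  7  8  9
a[i]:   9 16 15 14 13  1  7 11 20
S:      9 25 24 23 22  1  8 20 45
Maximum is 45 (e.g. 9 + 16 + 20).

45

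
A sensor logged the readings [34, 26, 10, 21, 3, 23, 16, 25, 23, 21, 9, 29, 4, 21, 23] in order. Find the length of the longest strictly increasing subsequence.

Let dp[i] be the length of the longest such subsequence ending at index i:
i:      1  2  3  4  5  6  7  8  9 10 11 12 13 14 15
a[i]:  34 26 10 21  3 23 16 25 23 21  9 29  4 21 23
dp:     1  1  1  2  1  3  2  4  3  3  2  5  2  3  4
Maximum dp value is 5.

5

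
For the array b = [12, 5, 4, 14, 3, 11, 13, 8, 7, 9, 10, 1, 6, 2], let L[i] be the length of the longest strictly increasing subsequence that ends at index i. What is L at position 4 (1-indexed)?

dp[i] = 1 + max{dp[j] : j<i, b[j]<b[i]} (or 1 if no such j):
i:      1  2  3  4  5  6  7  8  9 10 11 12 13 14
b[i]:  12  5  4 14  3 11 13  8  7  9 10  1  6  2
dp:     1  1  1  2  1  2  3  2  2  3  4  1  2  2
At index 4 the value is 2.

2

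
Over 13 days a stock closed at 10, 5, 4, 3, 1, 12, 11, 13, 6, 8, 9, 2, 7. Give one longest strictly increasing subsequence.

5, 6, 8, 9

Patience tails give the LIS length; then backtrack through the dp parents:
10 → extends → [10]
5 → replaces 10 → [5]
4 → replaces 5 → [4]
3 → replaces 4 → [3]
1 → replaces 3 → [1]
12 → extends → [1, 12]
11 → replaces 12 → [1, 11]
13 → extends → [1, 11, 13]
6 → replaces 11 → [1, 6, 13]
8 → replaces 13 → [1, 6, 8]
9 → extends → [1, 6, 8, 9]
2 → replaces 6 → [1, 2, 8, 9]
7 → replaces 8 → [1, 2, 7, 9]
Length 4; one witness is 5, 6, 8, 9.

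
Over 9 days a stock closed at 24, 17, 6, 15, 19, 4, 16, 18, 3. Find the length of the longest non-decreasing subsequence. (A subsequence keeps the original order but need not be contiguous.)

4

Let dp[i] be the length of the longest such subsequence ending at index i:
i:      1  2  3  4  5  6  7  8  9
a[i]:  24 17  6 15 19  4 16 18  3
dp:     1  1  1  2  3  1  3  4  1
Maximum dp value is 4.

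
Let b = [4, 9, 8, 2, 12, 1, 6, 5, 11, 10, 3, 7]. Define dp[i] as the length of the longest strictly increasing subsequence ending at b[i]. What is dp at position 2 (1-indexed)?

2

dp[i] = 1 + max{dp[j] : j<i, b[j]<b[i]} (or 1 if no such j):
i:      1  2  3  4  5  6  7  8  9 10 11 12
b[i]:   4  9  8  2 12  1  6  5 11 10  3  7
dp:     1  2  2  1  3  1  2  2  3  3  2  3
At index 2 the value is 2.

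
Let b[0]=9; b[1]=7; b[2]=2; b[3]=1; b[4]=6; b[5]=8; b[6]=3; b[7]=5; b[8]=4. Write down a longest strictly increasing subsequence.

Patience tails give the LIS length; then backtrack through the dp parents:
9 → extends → [9]
7 → replaces 9 → [7]
2 → replaces 7 → [2]
1 → replaces 2 → [1]
6 → extends → [1, 6]
8 → extends → [1, 6, 8]
3 → replaces 6 → [1, 3, 8]
5 → replaces 8 → [1, 3, 5]
4 → replaces 5 → [1, 3, 4]
Length 3; one witness is 2, 6, 8.

2, 6, 8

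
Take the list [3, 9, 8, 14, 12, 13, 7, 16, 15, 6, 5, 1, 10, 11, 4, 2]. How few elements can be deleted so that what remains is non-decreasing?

Fewest deletions = n − (longest non-decreasing subsequence).
i:      1  2  3  4  5  6  7  8  9 10 11 12 13 14 15 16
a[i]:   3  9  8 14 12 13  7 16 15  6  5  1 10 11  4  2
dp:     1  2  2  3  3  4  2  5  5  2  2  1  3  4  2  2
max dp = 5, so deletions = 16 − 5 = 11.

11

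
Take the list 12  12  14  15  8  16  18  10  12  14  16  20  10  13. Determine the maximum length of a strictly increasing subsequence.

Let dp[i] be the length of the longest such subsequence ending at index i:
i:      1  2  3  4  5  6  7  8  9 10 11 12 13 14
a[i]:  12 12 14 15  8 16 18 10 12 14 16 20 10 13
dp:     1  1  2  3  1  4  5  2  3  4  5  6  2  4
Maximum dp value is 6.

6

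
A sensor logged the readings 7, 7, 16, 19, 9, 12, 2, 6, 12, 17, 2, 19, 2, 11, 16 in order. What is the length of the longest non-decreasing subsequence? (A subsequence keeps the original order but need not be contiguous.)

7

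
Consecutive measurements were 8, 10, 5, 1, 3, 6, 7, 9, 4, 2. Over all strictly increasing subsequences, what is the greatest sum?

Let S[i] be the best sum of a strictly increasing subsequence ending at i:
i:      1  2  3  4  5  6  7  8  9 10
a[i]:   8 10  5  1  3  6  7  9  4  2
S:      8 18  5  1  4 11 18 27  8  3
Maximum is 27 (e.g. 5 + 6 + 7 + 9).

27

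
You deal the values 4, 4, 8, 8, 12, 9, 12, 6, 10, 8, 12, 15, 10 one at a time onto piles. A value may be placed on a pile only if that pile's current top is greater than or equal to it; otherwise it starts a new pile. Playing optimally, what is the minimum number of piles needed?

6

The minimum number of non-increasing subsequences covering a sequence equals the length of its longest strictly increasing subsequence.
LIS length is 6 (e.g. 4, 8, 9, 10, 12, 15), so 6 piles are needed.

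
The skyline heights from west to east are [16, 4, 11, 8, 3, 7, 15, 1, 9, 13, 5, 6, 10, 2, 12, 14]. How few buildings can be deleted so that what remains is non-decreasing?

10

Fewest deletions = n − (longest non-decreasing subsequence).
Patience tails:
16 → extends → [16]
4 → replaces 16 → [4]
11 → extends → [4, 11]
8 → replaces 11 → [4, 8]
3 → replaces 4 → [3, 8]
7 → replaces 8 → [3, 7]
15 → extends → [3, 7, 15]
1 → replaces 3 → [1, 7, 15]
9 → replaces 15 → [1, 7, 9]
13 → extends → [1, 7, 9, 13]
5 → replaces 7 → [1, 5, 9, 13]
6 → replaces 9 → [1, 5, 6, 13]
10 → replaces 13 → [1, 5, 6, 10]
2 → replaces 5 → [1, 2, 6, 10]
12 → extends → [1, 2, 6, 10, 12]
14 → extends → [1, 2, 6, 10, 12, 14]
Longest non-decreasing subsequence has length 6, so deletions = 16 − 6 = 10.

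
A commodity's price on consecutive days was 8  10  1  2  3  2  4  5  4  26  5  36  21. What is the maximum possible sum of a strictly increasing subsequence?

80

Let S[i] be the best sum of a strictly increasing subsequence ending at i:
i:      1  2  3  4  5  6  7  8  9 10 11 12 13
a[i]:   8 10  1  2  3  2  4  5  4 26  5 36 21
S:      8 18  1  3  6  3 10 15 10 44 15 80 39
Maximum is 80 (e.g. 8 + 10 + 26 + 36).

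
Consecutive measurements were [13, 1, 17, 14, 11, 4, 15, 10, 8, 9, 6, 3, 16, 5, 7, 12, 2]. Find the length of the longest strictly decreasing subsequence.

Negate each value so 'decreasing' becomes 'increasing', then run patience tails on the negated sequence:
-13 → extends → [-13]
-1 → extends → [-13, -1]
-17 → replaces -13 → [-17, -1]
-14 → replaces -1 → [-17, -14]
-11 → extends → [-17, -14, -11]
-4 → extends → [-17, -14, -11, -4]
-15 → replaces -14 → [-17, -15, -11, -4]
-10 → replaces -4 → [-17, -15, -11, -10]
-8 → extends → [-17, -15, -11, -10, -8]
-9 → replaces -8 → [-17, -15, -11, -10, -9]
-6 → extends → [-17, -15, -11, -10, -9, -6]
-3 → extends → [-17, -15, -11, -10, -9, -6, -3]
-16 → replaces -15 → [-17, -16, -11, -10, -9, -6, -3]
-5 → replaces -3 → [-17, -16, -11, -10, -9, -6, -5]
-7 → replaces -6 → [-17, -16, -11, -10, -9, -7, -5]
-12 → replaces -11 → [-17, -16, -12, -10, -9, -7, -5]
-2 → extends → [-17, -16, -12, -10, -9, -7, -5, -2]
Eight tails, so the longest strictly decreasing subsequence of the original has length 8.

8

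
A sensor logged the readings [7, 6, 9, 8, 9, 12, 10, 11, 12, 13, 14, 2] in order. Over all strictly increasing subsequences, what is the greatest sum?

84

Let S[i] be the best sum of a strictly increasing subsequence ending at i:
i:      1  2  3  4  5  6  7  8  9 10 11 12
a[i]:   7  6  9  8  9 12 10 11 12 13 14  2
S:      7  6 16 15 24 36 34 45 57 70 84  2
Maximum is 84 (e.g. 7 + 8 + 9 + 10 + 11 + 12 + 13 + 14).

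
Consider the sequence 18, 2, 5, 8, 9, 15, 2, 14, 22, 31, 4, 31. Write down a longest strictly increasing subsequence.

Patience tails give the LIS length; then backtrack through the dp parents:
18 → extends → [18]
2 → replaces 18 → [2]
5 → extends → [2, 5]
8 → extends → [2, 5, 8]
9 → extends → [2, 5, 8, 9]
15 → extends → [2, 5, 8, 9, 15]
2 → already a tail → [2, 5, 8, 9, 15]
14 → replaces 15 → [2, 5, 8, 9, 14]
22 → extends → [2, 5, 8, 9, 14, 22]
31 → extends → [2, 5, 8, 9, 14, 22, 31]
4 → replaces 5 → [2, 4, 8, 9, 14, 22, 31]
31 → already a tail → [2, 4, 8, 9, 14, 22, 31]
Length 7; one witness is 2, 5, 8, 9, 15, 22, 31.

2, 5, 8, 9, 15, 22, 31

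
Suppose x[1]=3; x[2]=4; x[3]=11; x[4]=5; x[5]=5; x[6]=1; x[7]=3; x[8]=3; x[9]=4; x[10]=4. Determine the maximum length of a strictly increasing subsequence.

3

Let dp[i] be the length of the longest such subsequence ending at index i:
i:      1  2  3  4  5  6  7  8  9 10
x[i]:   3  4 11  5  5  1  3  3  4  4
dp:     1  2  3  3  3  1  2  2  3  3
Maximum dp value is 3.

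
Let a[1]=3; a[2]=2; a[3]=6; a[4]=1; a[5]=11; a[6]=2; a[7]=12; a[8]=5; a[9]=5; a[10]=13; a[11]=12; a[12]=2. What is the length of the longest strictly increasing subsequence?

5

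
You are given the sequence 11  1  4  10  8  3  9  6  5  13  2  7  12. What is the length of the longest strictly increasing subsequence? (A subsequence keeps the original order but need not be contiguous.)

Track the smallest tail for each achievable length (strict):
11 → extends → [11]
1 → replaces 11 → [1]
4 → extends → [1, 4]
10 → extends → [1, 4, 10]
8 → replaces 10 → [1, 4, 8]
3 → replaces 4 → [1, 3, 8]
9 → extends → [1, 3, 8, 9]
6 → replaces 8 → [1, 3, 6, 9]
5 → replaces 6 → [1, 3, 5, 9]
13 → extends → [1, 3, 5, 9, 13]
2 → replaces 3 → [1, 2, 5, 9, 13]
7 → replaces 9 → [1, 2, 5, 7, 13]
12 → replaces 13 → [1, 2, 5, 7, 12]
Five tails, so the longest strictly increasing subsequence has length 5 (e.g. 1, 4, 8, 9, 13).

5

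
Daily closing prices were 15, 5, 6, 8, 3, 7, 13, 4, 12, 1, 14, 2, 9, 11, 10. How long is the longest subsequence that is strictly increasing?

Let dp[i] be the length of the longest such subsequence ending at index i:
i:      1  2  3  4  5  6  7  8  9 10 11 12 13 14 15
a[i]:  15  5  6  8  3  7 13  4 12  1 14  2  9 11 10
dp:     1  1  2  3  1  3  4  2  4  1  5  2  4  5  5
Maximum dp value is 5.

5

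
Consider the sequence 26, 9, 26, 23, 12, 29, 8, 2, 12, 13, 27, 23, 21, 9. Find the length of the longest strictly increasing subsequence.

4

Let dp[i] be the length of the longest such subsequence ending at index i:
i:      1  2  3  4  5  6  7  8  9 10 11 12 13 14
a[i]:  26  9 26 23 12 29  8  2 12 13 27 23 21  9
dp:     1  1  2  2  2  3  1  1  2  3  4  4  4  2
Maximum dp value is 4.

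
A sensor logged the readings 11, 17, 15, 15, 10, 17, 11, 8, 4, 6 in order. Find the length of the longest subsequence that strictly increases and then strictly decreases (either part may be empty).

6

inc[i] = longest strictly increasing subsequence ending at i; dec[i] = longest strictly decreasing subsequence starting at i:
i:      1  2  3  4  5  6  7  8  9 10
a[i]:  11 17 15 15 10 17 11  8  4  6
inc:    1  2  2  2  1  3  2  1  1  2
dec:    4  5  4  4  3  4  3  2  1  1
Best peak at i=2 (value 17): inc=2, dec=5, length 2+5−1 = 6.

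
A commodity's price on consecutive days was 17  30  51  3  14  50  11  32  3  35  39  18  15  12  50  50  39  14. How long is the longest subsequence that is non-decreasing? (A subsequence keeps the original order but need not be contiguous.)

7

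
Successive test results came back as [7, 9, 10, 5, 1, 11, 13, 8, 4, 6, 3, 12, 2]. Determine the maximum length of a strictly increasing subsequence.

Let dp[i] be the length of the longest such subsequence ending at index i:
i:      1  2  3  4  5  6  7  8  9 10 11 12 13
a[i]:   7  9 10  5  1 11 13  8  4  6  3 12  2
dp:     1  2  3  1  1  4  5  2  2  3  2  5  2
Maximum dp value is 5.

5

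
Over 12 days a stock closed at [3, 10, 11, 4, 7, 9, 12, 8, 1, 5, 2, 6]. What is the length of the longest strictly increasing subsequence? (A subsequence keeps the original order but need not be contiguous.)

5

Track the smallest tail for each achievable length (strict):
3 → extends → [3]
10 → extends → [3, 10]
11 → extends → [3, 10, 11]
4 → replaces 10 → [3, 4, 11]
7 → replaces 11 → [3, 4, 7]
9 → extends → [3, 4, 7, 9]
12 → extends → [3, 4, 7, 9, 12]
8 → replaces 9 → [3, 4, 7, 8, 12]
1 → replaces 3 → [1, 4, 7, 8, 12]
5 → replaces 7 → [1, 4, 5, 8, 12]
2 → replaces 4 → [1, 2, 5, 8, 12]
6 → replaces 8 → [1, 2, 5, 6, 12]
Five tails, so the longest strictly increasing subsequence has length 5 (e.g. 3, 4, 7, 9, 12).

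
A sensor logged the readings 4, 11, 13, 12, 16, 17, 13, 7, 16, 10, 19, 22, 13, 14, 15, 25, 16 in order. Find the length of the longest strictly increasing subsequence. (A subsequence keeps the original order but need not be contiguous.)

8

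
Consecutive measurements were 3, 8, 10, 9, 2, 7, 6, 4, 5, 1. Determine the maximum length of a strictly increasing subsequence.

Track the smallest tail for each achievable length (strict):
3 → extends → [3]
8 → extends → [3, 8]
10 → extends → [3, 8, 10]
9 → replaces 10 → [3, 8, 9]
2 → replaces 3 → [2, 8, 9]
7 → replaces 8 → [2, 7, 9]
6 → replaces 7 → [2, 6, 9]
4 → replaces 6 → [2, 4, 9]
5 → replaces 9 → [2, 4, 5]
1 → replaces 2 → [1, 4, 5]
Three tails, so the longest strictly increasing subsequence has length 3 (e.g. 3, 8, 10).

3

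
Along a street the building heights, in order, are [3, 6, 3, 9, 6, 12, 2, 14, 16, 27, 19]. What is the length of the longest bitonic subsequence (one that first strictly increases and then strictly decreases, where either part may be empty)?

8

inc[i] = longest strictly increasing subsequence ending at i; dec[i] = longest strictly decreasing subsequence starting at i:
i:      1  2  3  4  5  6  7  8  9 10 11
a[i]:   3  6  3  9  6 12  2 14 16 27 19
inc:    1  2  1  3  2  4  1  5  6  7  7
dec:    2  3  2  3  2  2  1  1  1  2  1
Best peak at i=10 (value 27): inc=7, dec=2, length 7+2−1 = 8.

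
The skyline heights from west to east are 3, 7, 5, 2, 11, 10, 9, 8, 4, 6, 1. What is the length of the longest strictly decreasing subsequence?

6

Negate each value so 'decreasing' becomes 'increasing', then run patience tails on the negated sequence:
-3 → extends → [-3]
-7 → replaces -3 → [-7]
-5 → extends → [-7, -5]
-2 → extends → [-7, -5, -2]
-11 → replaces -7 → [-11, -5, -2]
-10 → replaces -5 → [-11, -10, -2]
-9 → replaces -2 → [-11, -10, -9]
-8 → extends → [-11, -10, -9, -8]
-4 → extends → [-11, -10, -9, -8, -4]
-6 → replaces -4 → [-11, -10, -9, -8, -6]
-1 → extends → [-11, -10, -9, -8, -6, -1]
Six tails, so the longest strictly decreasing subsequence of the original has length 6.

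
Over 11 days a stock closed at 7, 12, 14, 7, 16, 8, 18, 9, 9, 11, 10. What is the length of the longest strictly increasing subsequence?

5

Let dp[i] be the length of the longest such subsequence ending at index i:
i:      1  2  3  4  5  6  7  8  9 10 11
a[i]:   7 12 14  7 16  8 18  9  9 11 10
dp:     1  2  3  1  4  2  5  3  3  4  4
Maximum dp value is 5.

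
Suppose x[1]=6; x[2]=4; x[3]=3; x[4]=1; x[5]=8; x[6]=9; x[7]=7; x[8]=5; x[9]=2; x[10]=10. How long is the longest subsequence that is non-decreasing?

4

Track the smallest tail for each achievable length (allowing ties):
6 → extends → [6]
4 → replaces 6 → [4]
3 → replaces 4 → [3]
1 → replaces 3 → [1]
8 → extends → [1, 8]
9 → extends → [1, 8, 9]
7 → replaces 8 → [1, 7, 9]
5 → replaces 7 → [1, 5, 9]
2 → replaces 5 → [1, 2, 9]
10 → extends → [1, 2, 9, 10]
Four tails, so the longest non-decreasing subsequence has length 4 (e.g. 6, 8, 9, 10).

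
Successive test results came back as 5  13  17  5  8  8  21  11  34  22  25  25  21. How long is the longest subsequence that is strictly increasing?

Track the smallest tail for each achievable length (strict):
5 → extends → [5]
13 → extends → [5, 13]
17 → extends → [5, 13, 17]
5 → already a tail → [5, 13, 17]
8 → replaces 13 → [5, 8, 17]
8 → already a tail → [5, 8, 17]
21 → extends → [5, 8, 17, 21]
11 → replaces 17 → [5, 8, 11, 21]
34 → extends → [5, 8, 11, 21, 34]
22 → replaces 34 → [5, 8, 11, 21, 22]
25 → extends → [5, 8, 11, 21, 22, 25]
25 → already a tail → [5, 8, 11, 21, 22, 25]
21 → already a tail → [5, 8, 11, 21, 22, 25]
Six tails, so the longest strictly increasing subsequence has length 6 (e.g. 5, 13, 17, 21, 22, 25).

6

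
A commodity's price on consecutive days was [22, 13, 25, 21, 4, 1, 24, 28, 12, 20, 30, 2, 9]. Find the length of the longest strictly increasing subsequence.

5

Let dp[i] be the length of the longest such subsequence ending at index i:
i:      1  2  3  4  5  6  7  8  9 10 11 12 13
a[i]:  22 13 25 21  4  1 24 28 12 20 30  2  9
dp:     1  1  2  2  1  1  3  4  2  3  5  2  3
Maximum dp value is 5.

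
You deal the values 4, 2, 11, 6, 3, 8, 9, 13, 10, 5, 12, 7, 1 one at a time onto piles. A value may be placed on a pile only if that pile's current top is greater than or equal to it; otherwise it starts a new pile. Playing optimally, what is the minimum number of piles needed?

Place each on the leftmost legal pile:
4 → new pile 1 (tops now [4])
2 → pile 1 (tops now [2])
11 → new pile 2 (tops now [2, 11])
6 → pile 2 (tops now [2, 6])
3 → pile 2 (tops now [2, 3])
8 → new pile 3 (tops now [2, 3, 8])
9 → new pile 4 (tops now [2, 3, 8, 9])
13 → new pile 5 (tops now [2, 3, 8, 9, 13])
10 → pile 5 (tops now [2, 3, 8, 9, 10])
5 → pile 3 (tops now [2, 3, 5, 9, 10])
12 → new pile 6 (tops now [2, 3, 5, 9, 10, 12])
7 → pile 4 (tops now [2, 3, 5, 7, 10, 12])
1 → pile 1 (tops now [1, 3, 5, 7, 10, 12])
Six piles.

6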